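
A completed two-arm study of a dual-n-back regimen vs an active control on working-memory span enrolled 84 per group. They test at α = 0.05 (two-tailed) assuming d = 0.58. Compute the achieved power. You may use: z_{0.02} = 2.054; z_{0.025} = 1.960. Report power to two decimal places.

power ≈ 0.96

For two equal groups, power = Φ(d·√(n/2) − z_{α/2}).
d·√(n/2) = 0.58 × √(84/2) = 0.58 × 6.481 = 3.759.
z_β = 3.759 − 1.960 = 1.799.
Power = Φ(1.799) = 0.964.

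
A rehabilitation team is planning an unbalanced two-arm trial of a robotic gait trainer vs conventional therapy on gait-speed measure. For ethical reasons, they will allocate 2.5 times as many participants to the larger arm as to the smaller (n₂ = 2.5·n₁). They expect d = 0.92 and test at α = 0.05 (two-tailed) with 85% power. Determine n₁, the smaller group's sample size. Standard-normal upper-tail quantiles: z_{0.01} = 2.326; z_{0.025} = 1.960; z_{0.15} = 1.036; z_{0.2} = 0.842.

With allocation ratio k = n₂/n₁ = 2.5, Var(x̄₁−x̄₂) = σ²(1/n₁ + 1/(k·n₁)) = σ²·(k+1)/(k·n₁).
So n₁ = (1 + 1/k)·((z_{α/2} + z_β)/d)² = 1.400 × (2.996/0.92)².
n₁ = 1.400 × 10.60 = 14.8.
Round up: n₁ = 15, giving n₂ = ⌈2.5 × 15⌉ = ⌈37.5⌉ = 38.

n₁ = 15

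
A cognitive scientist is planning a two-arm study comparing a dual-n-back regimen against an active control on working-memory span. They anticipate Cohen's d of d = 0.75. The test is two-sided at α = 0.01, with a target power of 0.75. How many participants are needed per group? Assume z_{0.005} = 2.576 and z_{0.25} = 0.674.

For two independent groups with equal n: n = 2·((z_{α/2} + z_β) / d)².
z_{α/2} + z_β = 2.576 + 0.674 = 3.250.
n = 2 × (3.250 / 0.75)² = 2 × 4.333² = 2 × 18.78 = 37.6.
Round up to the next whole participant.

n = 38 per group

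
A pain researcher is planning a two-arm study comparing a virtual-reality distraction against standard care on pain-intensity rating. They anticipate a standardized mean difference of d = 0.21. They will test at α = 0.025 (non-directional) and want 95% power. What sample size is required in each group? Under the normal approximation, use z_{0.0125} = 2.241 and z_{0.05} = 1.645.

For two independent groups with equal n: n = 2·((z_{α/2} + z_β) / d)².
z_{α/2} + z_β = 2.241 + 1.645 = 3.886.
n = 2 × (3.886 / 0.21)² = 2 × 18.505² = 2 × 342.43 = 684.9.
Round up to the next whole participant.

n = 685 per group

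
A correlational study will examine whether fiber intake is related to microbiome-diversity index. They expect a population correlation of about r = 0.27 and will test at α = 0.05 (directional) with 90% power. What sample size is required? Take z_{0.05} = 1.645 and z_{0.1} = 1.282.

n = 115

Fisher's z: C = ½·ln((1+r)/(1−r)) = ½·ln(1.7397) = 0.2769.
n = ((z_{α} + z_β)/C)² + 3.
(1.645 + 1.282) / 0.2769 = 2.927 / 0.2769 = 10.571.
n = 10.571² + 3 = 111.74 + 3 = 114.7.
Round up.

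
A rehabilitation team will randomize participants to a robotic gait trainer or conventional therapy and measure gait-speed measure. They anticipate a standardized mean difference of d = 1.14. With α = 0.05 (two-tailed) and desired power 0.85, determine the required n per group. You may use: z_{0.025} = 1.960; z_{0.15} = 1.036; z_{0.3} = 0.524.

n = 14 per group

For two independent groups with equal n: n = 2·((z_{α/2} + z_β) / d)².
z_{α/2} + z_β = 1.960 + 1.036 = 2.996.
n = 2 × (2.996 / 1.14)² = 2 × 2.628² = 2 × 6.91 = 13.8.
Round up to the next whole participant.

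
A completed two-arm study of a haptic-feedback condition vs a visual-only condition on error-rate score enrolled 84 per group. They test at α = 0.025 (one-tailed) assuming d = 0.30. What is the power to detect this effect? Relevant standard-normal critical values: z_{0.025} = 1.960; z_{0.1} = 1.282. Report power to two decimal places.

For two equal groups, power = Φ(d·√(n/2) − z_{α}).
d·√(n/2) = 0.30 × √(84/2) = 0.30 × 6.481 = 1.944.
z_β = 1.944 − 1.960 = -0.016.
Power = Φ(-0.016) = 0.494.

power ≈ 0.49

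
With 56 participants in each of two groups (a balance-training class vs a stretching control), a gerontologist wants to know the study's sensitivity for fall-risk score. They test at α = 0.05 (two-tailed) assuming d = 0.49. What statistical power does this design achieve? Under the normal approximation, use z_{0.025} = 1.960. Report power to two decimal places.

For two equal groups, power = Φ(d·√(n/2) − z_{α/2}).
d·√(n/2) = 0.49 × √(56/2) = 0.49 × 5.292 = 2.593.
z_β = 2.593 − 1.960 = 0.633.
Power = Φ(0.633) = 0.737.

power ≈ 0.74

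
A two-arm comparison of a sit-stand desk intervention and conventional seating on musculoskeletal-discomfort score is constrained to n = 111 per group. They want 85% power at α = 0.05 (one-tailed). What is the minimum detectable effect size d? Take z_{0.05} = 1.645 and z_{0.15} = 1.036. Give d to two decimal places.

For two independent groups of n = 111 each: d_min = (z_{α} + z_β)·√(2/n).
z-sum = 1.645 + 1.036 = 2.681.
d_min = 2.681 × √(2/111) = 2.681 × 0.1342 = 0.360.

d_min ≈ 0.36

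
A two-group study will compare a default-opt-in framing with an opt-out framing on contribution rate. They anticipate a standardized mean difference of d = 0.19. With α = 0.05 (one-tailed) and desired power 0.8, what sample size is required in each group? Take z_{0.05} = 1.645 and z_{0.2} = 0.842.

n = 343 per group

For two independent groups with equal n: n = 2·((z_{α} + z_β) / d)².
z_{α} + z_β = 1.645 + 0.842 = 2.487.
n = 2 × (2.487 / 0.19)² = 2 × 13.089² = 2 × 171.33 = 342.7.
Round up to the next whole participant.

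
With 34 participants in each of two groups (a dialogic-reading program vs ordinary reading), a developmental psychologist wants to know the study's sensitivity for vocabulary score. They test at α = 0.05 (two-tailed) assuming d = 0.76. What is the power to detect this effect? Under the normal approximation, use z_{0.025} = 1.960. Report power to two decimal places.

power ≈ 0.88

For two equal groups, power = Φ(d·√(n/2) − z_{α/2}).
d·√(n/2) = 0.76 × √(34/2) = 0.76 × 4.123 = 3.134.
z_β = 3.134 − 1.960 = 1.174.
Power = Φ(1.174) = 0.880.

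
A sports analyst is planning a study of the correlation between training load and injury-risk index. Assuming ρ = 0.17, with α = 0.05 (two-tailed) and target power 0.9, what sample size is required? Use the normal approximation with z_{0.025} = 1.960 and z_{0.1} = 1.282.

Fisher's z: C = ½·ln((1+r)/(1−r)) = ½·ln(1.4096) = 0.1717.
n = ((z_{α/2} + z_β)/C)² + 3.
(1.960 + 1.282) / 0.1717 = 3.242 / 0.1717 = 18.882.
n = 18.882² + 3 = 356.52 + 3 = 359.5.
Round up.

n = 360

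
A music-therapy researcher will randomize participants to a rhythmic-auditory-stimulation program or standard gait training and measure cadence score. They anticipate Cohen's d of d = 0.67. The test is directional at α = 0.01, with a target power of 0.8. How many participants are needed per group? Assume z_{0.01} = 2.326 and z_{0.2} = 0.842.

For two independent groups with equal n: n = 2·((z_{α} + z_β) / d)².
z_{α} + z_β = 2.326 + 0.842 = 3.168.
n = 2 × (3.168 / 0.67)² = 2 × 4.728² = 2 × 22.36 = 44.7.
Round up to the next whole participant.

n = 45 per group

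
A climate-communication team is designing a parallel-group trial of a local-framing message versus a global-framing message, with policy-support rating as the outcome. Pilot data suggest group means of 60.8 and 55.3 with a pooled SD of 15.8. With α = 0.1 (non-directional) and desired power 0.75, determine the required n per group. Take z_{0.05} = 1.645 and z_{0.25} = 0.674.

n = 89 per group

Cohen's d = |M₁ − M₂| / SD_pooled = |60.8 − 55.3| / 15.8 = 5.5 / 15.8 = 0.348.
For two independent groups with equal n: n = 2·((z_{α/2} + z_β) / d)².
z_{α/2} + z_β = 1.645 + 0.674 = 2.319.
n = 2 × (2.319 / 0.348)² = 2 × 6.664² = 2 × 44.41 = 88.8.
Round up to the next whole participant.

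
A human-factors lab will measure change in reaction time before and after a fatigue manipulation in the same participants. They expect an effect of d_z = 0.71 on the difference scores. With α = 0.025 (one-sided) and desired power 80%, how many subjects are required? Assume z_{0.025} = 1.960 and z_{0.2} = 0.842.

For a paired (one-sample on differences) test: n = ((z_{α} + z_β) / d)².
z_{α} + z_β = 1.960 + 0.842 = 2.802.
n = (2.802 / 0.71)² = 3.946² = 15.57.
Round up.

n = 16 pairs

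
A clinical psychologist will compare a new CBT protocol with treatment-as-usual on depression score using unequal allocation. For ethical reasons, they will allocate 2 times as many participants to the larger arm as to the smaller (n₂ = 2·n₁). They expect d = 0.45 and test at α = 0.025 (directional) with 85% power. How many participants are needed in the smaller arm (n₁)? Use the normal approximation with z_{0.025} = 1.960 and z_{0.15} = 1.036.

With allocation ratio k = n₂/n₁ = 2, Var(x̄₁−x̄₂) = σ²(1/n₁ + 1/(k·n₁)) = σ²·(k+1)/(k·n₁).
So n₁ = (1 + 1/k)·((z_{α} + z_β)/d)² = 1.500 × (2.996/0.45)².
n₁ = 1.500 × 44.33 = 66.5.
Round up: n₁ = 67, giving n₂ = 2 × 67 = 134.

n₁ = 67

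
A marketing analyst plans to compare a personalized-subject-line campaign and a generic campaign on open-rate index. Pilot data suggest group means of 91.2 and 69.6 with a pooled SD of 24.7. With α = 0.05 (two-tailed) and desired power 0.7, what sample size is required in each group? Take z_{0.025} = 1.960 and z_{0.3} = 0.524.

n = 17 per group

Cohen's d = |M₁ − M₂| / SD_pooled = |91.2 − 69.6| / 24.7 = 21.6 / 24.7 = 0.874.
For two independent groups with equal n: n = 2·((z_{α/2} + z_β) / d)².
z_{α/2} + z_β = 1.960 + 0.524 = 2.484.
n = 2 × (2.484 / 0.874)² = 2 × 2.842² = 2 × 8.08 = 16.2.
Round up to the next whole participant.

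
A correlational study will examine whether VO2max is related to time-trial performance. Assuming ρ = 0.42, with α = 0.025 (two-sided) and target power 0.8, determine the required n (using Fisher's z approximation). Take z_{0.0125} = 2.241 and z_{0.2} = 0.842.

Fisher's z: C = ½·ln((1+r)/(1−r)) = ½·ln(2.4483) = 0.4477.
n = ((z_{α/2} + z_β)/C)² + 3.
(2.241 + 0.842) / 0.4477 = 3.083 / 0.4477 = 6.886.
n = 6.886² + 3 = 47.42 + 3 = 50.4.
Round up.

n = 51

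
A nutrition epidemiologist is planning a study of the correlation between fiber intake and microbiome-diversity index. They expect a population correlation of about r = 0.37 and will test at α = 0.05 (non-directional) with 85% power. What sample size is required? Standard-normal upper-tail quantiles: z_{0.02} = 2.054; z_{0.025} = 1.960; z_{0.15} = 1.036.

n = 63

Fisher's z: C = ½·ln((1+r)/(1−r)) = ½·ln(2.1746) = 0.3884.
n = ((z_{α/2} + z_β)/C)² + 3.
(1.960 + 1.036) / 0.3884 = 2.996 / 0.3884 = 7.714.
n = 7.714² + 3 = 59.50 + 3 = 62.5.
Round up.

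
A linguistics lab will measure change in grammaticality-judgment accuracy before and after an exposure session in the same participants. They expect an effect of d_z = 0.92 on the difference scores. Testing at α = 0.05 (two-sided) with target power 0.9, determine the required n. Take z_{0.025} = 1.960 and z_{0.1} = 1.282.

For a paired (one-sample on differences) test: n = ((z_{α/2} + z_β) / d)².
z_{α/2} + z_β = 1.960 + 1.282 = 3.242.
n = (3.242 / 0.92)² = 3.524² = 12.42.
Round up.

n = 13 pairs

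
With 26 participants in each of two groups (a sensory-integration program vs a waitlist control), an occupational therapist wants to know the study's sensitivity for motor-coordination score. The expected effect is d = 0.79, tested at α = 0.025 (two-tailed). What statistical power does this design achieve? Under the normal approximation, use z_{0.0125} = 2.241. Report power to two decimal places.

For two equal groups, power = Φ(d·√(n/2) − z_{α/2}).
d·√(n/2) = 0.79 × √(26/2) = 0.79 × 3.606 = 2.848.
z_β = 2.848 − 2.241 = 0.607.
Power = Φ(0.607) = 0.728.

power ≈ 0.73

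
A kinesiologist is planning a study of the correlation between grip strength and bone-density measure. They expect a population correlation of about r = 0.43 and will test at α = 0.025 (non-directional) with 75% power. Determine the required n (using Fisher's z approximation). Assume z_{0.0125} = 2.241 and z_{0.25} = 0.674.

n = 44

Fisher's z: C = ½·ln((1+r)/(1−r)) = ½·ln(2.5088) = 0.4599.
n = ((z_{α/2} + z_β)/C)² + 3.
(2.241 + 0.674) / 0.4599 = 2.915 / 0.4599 = 6.338.
n = 6.338² + 3 = 40.17 + 3 = 43.2.
Round up.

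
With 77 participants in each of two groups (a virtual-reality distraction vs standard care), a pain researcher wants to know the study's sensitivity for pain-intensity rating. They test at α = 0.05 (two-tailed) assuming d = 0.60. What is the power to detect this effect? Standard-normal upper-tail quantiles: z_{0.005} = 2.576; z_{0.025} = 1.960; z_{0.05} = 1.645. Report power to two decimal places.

power ≈ 0.96

For two equal groups, power = Φ(d·√(n/2) − z_{α/2}).
d·√(n/2) = 0.60 × √(77/2) = 0.60 × 6.205 = 3.723.
z_β = 3.723 − 1.960 = 1.763.
Power = Φ(1.763) = 0.961.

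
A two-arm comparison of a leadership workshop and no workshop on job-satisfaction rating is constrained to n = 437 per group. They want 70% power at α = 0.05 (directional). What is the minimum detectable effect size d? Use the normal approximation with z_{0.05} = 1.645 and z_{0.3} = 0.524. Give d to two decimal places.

d_min ≈ 0.15

For two independent groups of n = 437 each: d_min = (z_{α} + z_β)·√(2/n).
z-sum = 1.645 + 0.524 = 2.169.
d_min = 2.169 × √(2/437) = 2.169 × 0.0677 = 0.147.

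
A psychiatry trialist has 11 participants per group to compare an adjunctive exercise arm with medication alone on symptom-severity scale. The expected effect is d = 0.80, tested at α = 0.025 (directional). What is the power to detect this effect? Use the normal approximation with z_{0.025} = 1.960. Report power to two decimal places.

power ≈ 0.47

For two equal groups, power = Φ(d·√(n/2) − z_{α}).
d·√(n/2) = 0.80 × √(11/2) = 0.80 × 2.345 = 1.876.
z_β = 1.876 − 1.960 = -0.084.
Power = Φ(-0.084) = 0.467.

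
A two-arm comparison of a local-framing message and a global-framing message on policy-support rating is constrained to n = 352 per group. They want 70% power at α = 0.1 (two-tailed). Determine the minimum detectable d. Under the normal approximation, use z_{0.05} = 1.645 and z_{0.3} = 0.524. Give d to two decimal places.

d_min ≈ 0.16

For two independent groups of n = 352 each: d_min = (z_{α/2} + z_β)·√(2/n).
z-sum = 1.645 + 0.524 = 2.169.
d_min = 2.169 × √(2/352) = 2.169 × 0.0754 = 0.163.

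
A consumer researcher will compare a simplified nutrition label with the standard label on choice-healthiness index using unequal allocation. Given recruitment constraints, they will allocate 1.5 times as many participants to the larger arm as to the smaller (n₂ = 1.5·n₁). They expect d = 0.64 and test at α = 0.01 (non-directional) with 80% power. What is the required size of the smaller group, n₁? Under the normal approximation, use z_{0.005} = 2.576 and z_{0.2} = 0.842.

With allocation ratio k = n₂/n₁ = 1.5, Var(x̄₁−x̄₂) = σ²(1/n₁ + 1/(k·n₁)) = σ²·(k+1)/(k·n₁).
So n₁ = (1 + 1/k)·((z_{α/2} + z_β)/d)² = 1.667 × (3.418/0.64)².
n₁ = 1.667 × 28.52 = 47.5.
Round up: n₁ = 48, giving n₂ = 1.5 × 48 = 72.

n₁ = 48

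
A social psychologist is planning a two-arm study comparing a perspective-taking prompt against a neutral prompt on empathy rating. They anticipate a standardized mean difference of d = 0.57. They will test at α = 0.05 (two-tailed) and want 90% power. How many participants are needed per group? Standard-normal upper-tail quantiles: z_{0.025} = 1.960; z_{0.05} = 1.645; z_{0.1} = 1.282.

n = 65 per group

For two independent groups with equal n: n = 2·((z_{α/2} + z_β) / d)².
z_{α/2} + z_β = 1.960 + 1.282 = 3.242.
n = 2 × (3.242 / 0.57)² = 2 × 5.688² = 2 × 32.35 = 64.7.
Round up to the next whole participant.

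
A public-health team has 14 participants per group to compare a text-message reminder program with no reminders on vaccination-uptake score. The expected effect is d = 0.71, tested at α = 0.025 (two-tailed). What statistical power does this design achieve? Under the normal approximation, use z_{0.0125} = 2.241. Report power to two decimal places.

power ≈ 0.36

For two equal groups, power = Φ(d·√(n/2) − z_{α/2}).
d·√(n/2) = 0.71 × √(14/2) = 0.71 × 2.646 = 1.878.
z_β = 1.878 − 2.241 = -0.363.
Power = Φ(-0.363) = 0.358.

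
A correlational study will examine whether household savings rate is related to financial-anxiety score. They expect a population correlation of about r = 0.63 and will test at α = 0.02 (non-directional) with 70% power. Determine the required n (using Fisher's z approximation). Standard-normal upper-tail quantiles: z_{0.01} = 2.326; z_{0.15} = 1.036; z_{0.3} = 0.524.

Fisher's z: C = ½·ln((1+r)/(1−r)) = ½·ln(4.4054) = 0.7414.
n = ((z_{α/2} + z_β)/C)² + 3.
(2.326 + 0.524) / 0.7414 = 2.850 / 0.7414 = 3.844.
n = 3.844² + 3 = 14.78 + 3 = 17.8.
Round up.

n = 18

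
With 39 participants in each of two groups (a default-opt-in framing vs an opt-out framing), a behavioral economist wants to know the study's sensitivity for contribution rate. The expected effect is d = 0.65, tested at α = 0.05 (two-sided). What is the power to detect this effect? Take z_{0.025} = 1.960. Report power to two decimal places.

power ≈ 0.82

For two equal groups, power = Φ(d·√(n/2) − z_{α/2}).
d·√(n/2) = 0.65 × √(39/2) = 0.65 × 4.416 = 2.870.
z_β = 2.870 − 1.960 = 0.910.
Power = Φ(0.910) = 0.819.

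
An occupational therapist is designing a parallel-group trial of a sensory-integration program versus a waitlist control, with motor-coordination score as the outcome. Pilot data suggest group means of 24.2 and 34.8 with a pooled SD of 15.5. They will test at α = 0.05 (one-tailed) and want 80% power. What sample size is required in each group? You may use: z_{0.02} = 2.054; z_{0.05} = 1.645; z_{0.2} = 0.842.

n = 27 per group

Cohen's d = |M₁ − M₂| / SD_pooled = |24.2 − 34.8| / 15.5 = 10.6 / 15.5 = 0.684.
For two independent groups with equal n: n = 2·((z_{α} + z_β) / d)².
z_{α} + z_β = 1.645 + 0.842 = 2.487.
n = 2 × (2.487 / 0.684)² = 2 × 3.636² = 2 × 13.22 = 26.4.
Round up to the next whole participant.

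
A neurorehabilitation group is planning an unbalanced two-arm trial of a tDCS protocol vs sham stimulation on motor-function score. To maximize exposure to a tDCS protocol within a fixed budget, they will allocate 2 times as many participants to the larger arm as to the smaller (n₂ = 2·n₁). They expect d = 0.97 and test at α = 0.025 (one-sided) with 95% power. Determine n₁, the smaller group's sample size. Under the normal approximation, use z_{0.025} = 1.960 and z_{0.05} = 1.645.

n₁ = 21

With allocation ratio k = n₂/n₁ = 2, Var(x̄₁−x̄₂) = σ²(1/n₁ + 1/(k·n₁)) = σ²·(k+1)/(k·n₁).
So n₁ = (1 + 1/k)·((z_{α} + z_β)/d)² = 1.500 × (3.605/0.97)².
n₁ = 1.500 × 13.81 = 20.7.
Round up: n₁ = 21, giving n₂ = 2 × 21 = 42.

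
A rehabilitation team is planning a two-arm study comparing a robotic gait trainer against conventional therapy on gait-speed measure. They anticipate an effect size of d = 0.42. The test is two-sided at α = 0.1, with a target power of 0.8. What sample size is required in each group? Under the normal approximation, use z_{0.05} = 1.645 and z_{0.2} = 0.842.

n = 71 per group

For two independent groups with equal n: n = 2·((z_{α/2} + z_β) / d)².
z_{α/2} + z_β = 1.645 + 0.842 = 2.487.
n = 2 × (2.487 / 0.42)² = 2 × 5.921² = 2 × 35.06 = 70.1.
Round up to the next whole participant.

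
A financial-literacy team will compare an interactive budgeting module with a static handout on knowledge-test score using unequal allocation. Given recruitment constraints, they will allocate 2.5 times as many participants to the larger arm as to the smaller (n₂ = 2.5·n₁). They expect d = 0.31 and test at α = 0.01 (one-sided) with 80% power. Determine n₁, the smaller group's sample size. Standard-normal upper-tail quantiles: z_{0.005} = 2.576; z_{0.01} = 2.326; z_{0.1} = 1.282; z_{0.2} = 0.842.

n₁ = 147

With allocation ratio k = n₂/n₁ = 2.5, Var(x̄₁−x̄₂) = σ²(1/n₁ + 1/(k·n₁)) = σ²·(k+1)/(k·n₁).
So n₁ = (1 + 1/k)·((z_{α} + z_β)/d)² = 1.400 × (3.168/0.31)².
n₁ = 1.400 × 104.44 = 146.2.
Round up: n₁ = 147, giving n₂ = ⌈2.5 × 147⌉ = ⌈367.5⌉ = 368.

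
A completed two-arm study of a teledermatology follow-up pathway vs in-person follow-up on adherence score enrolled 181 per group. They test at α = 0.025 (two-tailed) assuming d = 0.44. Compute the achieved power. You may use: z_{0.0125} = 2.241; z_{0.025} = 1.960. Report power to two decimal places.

power ≈ 0.97

For two equal groups, power = Φ(d·√(n/2) − z_{α/2}).
d·√(n/2) = 0.44 × √(181/2) = 0.44 × 9.513 = 4.186.
z_β = 4.186 − 2.241 = 1.945.
Power = Φ(1.945) = 0.974.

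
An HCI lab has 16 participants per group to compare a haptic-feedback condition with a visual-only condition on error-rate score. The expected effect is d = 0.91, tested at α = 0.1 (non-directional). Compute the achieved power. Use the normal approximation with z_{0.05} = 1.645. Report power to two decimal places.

power ≈ 0.82

For two equal groups, power = Φ(d·√(n/2) − z_{α/2}).
d·√(n/2) = 0.91 × √(16/2) = 0.91 × 2.828 = 2.574.
z_β = 2.574 − 1.645 = 0.929.
Power = Φ(0.929) = 0.824.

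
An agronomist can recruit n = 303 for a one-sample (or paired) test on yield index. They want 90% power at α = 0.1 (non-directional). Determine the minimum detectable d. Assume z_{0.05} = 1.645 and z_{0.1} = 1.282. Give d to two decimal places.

d_min ≈ 0.17

For a single sample (or paired design) of n = 303: d_min = (z_{α/2} + z_β)/√n.
z-sum = 1.645 + 1.282 = 2.927.
d_min = 2.927 / √303 = 2.927 / 17.407 = 0.168.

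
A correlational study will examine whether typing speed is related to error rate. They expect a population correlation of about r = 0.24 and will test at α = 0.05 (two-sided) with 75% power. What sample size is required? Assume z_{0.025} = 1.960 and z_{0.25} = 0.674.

n = 119

Fisher's z: C = ½·ln((1+r)/(1−r)) = ½·ln(1.6316) = 0.2448.
n = ((z_{α/2} + z_β)/C)² + 3.
(1.960 + 0.674) / 0.2448 = 2.634 / 0.2448 = 10.760.
n = 10.760² + 3 = 115.77 + 3 = 118.8.
Round up.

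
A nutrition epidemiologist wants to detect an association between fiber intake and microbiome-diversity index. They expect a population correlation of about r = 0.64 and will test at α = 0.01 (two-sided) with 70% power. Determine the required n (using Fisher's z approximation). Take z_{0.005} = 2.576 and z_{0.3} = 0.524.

Fisher's z: C = ½·ln((1+r)/(1−r)) = ½·ln(4.5556) = 0.7582.
n = ((z_{α/2} + z_β)/C)² + 3.
(2.576 + 0.524) / 0.7582 = 3.100 / 0.7582 = 4.089.
n = 4.089² + 3 = 16.72 + 3 = 19.7.
Round up.

n = 20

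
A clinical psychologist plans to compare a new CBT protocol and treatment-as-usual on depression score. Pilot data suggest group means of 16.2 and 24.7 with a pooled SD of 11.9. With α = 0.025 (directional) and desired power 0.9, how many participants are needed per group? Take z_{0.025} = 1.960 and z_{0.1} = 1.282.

Cohen's d = |M₁ − M₂| / SD_pooled = |16.2 − 24.7| / 11.9 = 8.5 / 11.9 = 0.714.
For two independent groups with equal n: n = 2·((z_{α} + z_β) / d)².
z_{α} + z_β = 1.960 + 1.282 = 3.242.
n = 2 × (3.242 / 0.714)² = 2 × 4.541² = 2 × 20.62 = 41.2.
Round up to the next whole participant.

n = 42 per group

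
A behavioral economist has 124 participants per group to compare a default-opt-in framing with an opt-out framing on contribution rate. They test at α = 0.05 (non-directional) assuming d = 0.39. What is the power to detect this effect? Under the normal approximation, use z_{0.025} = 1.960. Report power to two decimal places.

For two equal groups, power = Φ(d·√(n/2) − z_{α/2}).
d·√(n/2) = 0.39 × √(124/2) = 0.39 × 7.874 = 3.071.
z_β = 3.071 − 1.960 = 1.111.
Power = Φ(1.111) = 0.867.

power ≈ 0.87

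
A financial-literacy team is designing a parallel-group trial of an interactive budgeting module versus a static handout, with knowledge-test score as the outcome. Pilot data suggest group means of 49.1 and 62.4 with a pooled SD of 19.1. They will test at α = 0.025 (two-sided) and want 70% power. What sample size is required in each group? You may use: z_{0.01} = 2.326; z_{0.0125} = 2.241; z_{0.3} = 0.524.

Cohen's d = |M₁ − M₂| / SD_pooled = |49.1 − 62.4| / 19.1 = 13.3 / 19.1 = 0.696.
For two independent groups with equal n: n = 2·((z_{α/2} + z_β) / d)².
z_{α/2} + z_β = 2.241 + 0.524 = 2.765.
n = 2 × (2.765 / 0.696)² = 2 × 3.973² = 2 × 15.78 = 31.6.
Round up to the next whole participant.

n = 32 per group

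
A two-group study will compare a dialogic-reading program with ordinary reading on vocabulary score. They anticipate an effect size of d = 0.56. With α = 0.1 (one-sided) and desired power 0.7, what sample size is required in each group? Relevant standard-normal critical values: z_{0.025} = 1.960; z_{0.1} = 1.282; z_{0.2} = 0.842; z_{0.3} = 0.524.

n = 21 per group

For two independent groups with equal n: n = 2·((z_{α} + z_β) / d)².
z_{α} + z_β = 1.282 + 0.524 = 1.806.
n = 2 × (1.806 / 0.56)² = 2 × 3.225² = 2 × 10.40 = 20.8.
Round up to the next whole participant.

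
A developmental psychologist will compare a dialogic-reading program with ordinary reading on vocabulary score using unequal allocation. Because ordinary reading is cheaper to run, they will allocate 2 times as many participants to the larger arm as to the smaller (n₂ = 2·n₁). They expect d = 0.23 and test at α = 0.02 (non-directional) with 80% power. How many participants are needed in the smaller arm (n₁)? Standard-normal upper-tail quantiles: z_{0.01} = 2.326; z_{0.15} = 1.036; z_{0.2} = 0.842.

With allocation ratio k = n₂/n₁ = 2, Var(x̄₁−x̄₂) = σ²(1/n₁ + 1/(k·n₁)) = σ²·(k+1)/(k·n₁).
So n₁ = (1 + 1/k)·((z_{α/2} + z_β)/d)² = 1.500 × (3.168/0.23)².
n₁ = 1.500 × 189.72 = 284.6.
Round up: n₁ = 285, giving n₂ = 2 × 285 = 570.

n₁ = 285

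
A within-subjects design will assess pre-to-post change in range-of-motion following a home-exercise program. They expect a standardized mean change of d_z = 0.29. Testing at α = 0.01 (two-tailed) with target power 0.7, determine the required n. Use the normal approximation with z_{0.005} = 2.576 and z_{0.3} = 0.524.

n = 115 pairs

For a paired (one-sample on differences) test: n = ((z_{α/2} + z_β) / d)².
z_{α/2} + z_β = 2.576 + 0.524 = 3.100.
n = (3.100 / 0.29)² = 10.690² = 114.27.
Round up.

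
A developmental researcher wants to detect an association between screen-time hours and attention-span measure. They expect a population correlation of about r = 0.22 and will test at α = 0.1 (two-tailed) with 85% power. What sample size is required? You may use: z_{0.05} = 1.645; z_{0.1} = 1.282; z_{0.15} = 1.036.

Fisher's z: C = ½·ln((1+r)/(1−r)) = ½·ln(1.5641) = 0.2237.
n = ((z_{α/2} + z_β)/C)² + 3.
(1.645 + 1.036) / 0.2237 = 2.681 / 0.2237 = 11.985.
n = 11.985² + 3 = 143.64 + 3 = 146.6.
Round up.

n = 147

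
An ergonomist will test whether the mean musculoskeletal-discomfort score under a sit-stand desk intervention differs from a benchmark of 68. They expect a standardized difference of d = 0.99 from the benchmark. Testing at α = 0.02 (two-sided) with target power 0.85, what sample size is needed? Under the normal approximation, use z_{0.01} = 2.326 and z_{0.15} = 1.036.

n = 12

For a one-sample test: n = ((z_{α/2} + z_β) / d)².
z_{α/2} + z_β = 2.326 + 1.036 = 3.362.
n = (3.362 / 0.99)² = 3.396² = 11.53.
Round up.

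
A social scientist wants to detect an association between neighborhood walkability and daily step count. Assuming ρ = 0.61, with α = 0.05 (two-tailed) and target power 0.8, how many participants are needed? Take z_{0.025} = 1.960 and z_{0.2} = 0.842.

n = 19

Fisher's z: C = ½·ln((1+r)/(1−r)) = ½·ln(4.1282) = 0.7089.
n = ((z_{α/2} + z_β)/C)² + 3.
(1.960 + 0.842) / 0.7089 = 2.802 / 0.7089 = 3.953.
n = 3.953² + 3 = 15.62 + 3 = 18.6.
Round up.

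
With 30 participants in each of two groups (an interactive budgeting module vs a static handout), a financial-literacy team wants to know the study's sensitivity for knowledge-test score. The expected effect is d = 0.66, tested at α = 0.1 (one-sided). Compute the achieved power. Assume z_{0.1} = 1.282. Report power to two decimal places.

power ≈ 0.90

For two equal groups, power = Φ(d·√(n/2) − z_{α}).
d·√(n/2) = 0.66 × √(30/2) = 0.66 × 3.873 = 2.556.
z_β = 2.556 − 1.282 = 1.274.
Power = Φ(1.274) = 0.899.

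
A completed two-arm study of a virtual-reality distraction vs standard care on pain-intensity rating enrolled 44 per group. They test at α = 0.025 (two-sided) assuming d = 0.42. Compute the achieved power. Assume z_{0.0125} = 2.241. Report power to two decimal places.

power ≈ 0.39

For two equal groups, power = Φ(d·√(n/2) − z_{α/2}).
d·√(n/2) = 0.42 × √(44/2) = 0.42 × 4.690 = 1.970.
z_β = 1.970 − 2.241 = -0.271.
Power = Φ(-0.271) = 0.393.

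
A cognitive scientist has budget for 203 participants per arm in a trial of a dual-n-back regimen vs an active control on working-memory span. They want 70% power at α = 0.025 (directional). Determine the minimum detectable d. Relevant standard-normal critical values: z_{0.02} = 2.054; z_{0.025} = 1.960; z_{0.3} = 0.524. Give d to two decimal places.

For two independent groups of n = 203 each: d_min = (z_{α} + z_β)·√(2/n).
z-sum = 1.960 + 0.524 = 2.484.
d_min = 2.484 × √(2/203) = 2.484 × 0.0993 = 0.247.

d_min ≈ 0.25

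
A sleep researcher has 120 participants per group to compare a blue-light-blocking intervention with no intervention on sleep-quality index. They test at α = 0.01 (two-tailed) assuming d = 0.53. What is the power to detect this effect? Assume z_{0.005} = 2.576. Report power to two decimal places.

For two equal groups, power = Φ(d·√(n/2) − z_{α/2}).
d·√(n/2) = 0.53 × √(120/2) = 0.53 × 7.746 = 4.105.
z_β = 4.105 − 2.576 = 1.529.
Power = Φ(1.529) = 0.937.

power ≈ 0.94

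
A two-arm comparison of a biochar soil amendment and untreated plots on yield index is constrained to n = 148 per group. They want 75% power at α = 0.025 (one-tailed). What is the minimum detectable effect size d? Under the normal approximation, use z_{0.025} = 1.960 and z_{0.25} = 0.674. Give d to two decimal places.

For two independent groups of n = 148 each: d_min = (z_{α} + z_β)·√(2/n).
z-sum = 1.960 + 0.674 = 2.634.
d_min = 2.634 × √(2/148) = 2.634 × 0.1162 = 0.306.

d_min ≈ 0.31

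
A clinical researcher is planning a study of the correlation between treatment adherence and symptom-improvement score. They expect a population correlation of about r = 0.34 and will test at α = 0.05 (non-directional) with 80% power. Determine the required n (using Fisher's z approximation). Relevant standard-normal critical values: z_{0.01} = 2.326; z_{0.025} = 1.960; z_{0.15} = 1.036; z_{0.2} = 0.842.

n = 66

Fisher's z: C = ½·ln((1+r)/(1−r)) = ½·ln(2.0303) = 0.3541.
n = ((z_{α/2} + z_β)/C)² + 3.
(1.960 + 0.842) / 0.3541 = 2.802 / 0.3541 = 7.913.
n = 7.913² + 3 = 62.62 + 3 = 65.6.
Round up.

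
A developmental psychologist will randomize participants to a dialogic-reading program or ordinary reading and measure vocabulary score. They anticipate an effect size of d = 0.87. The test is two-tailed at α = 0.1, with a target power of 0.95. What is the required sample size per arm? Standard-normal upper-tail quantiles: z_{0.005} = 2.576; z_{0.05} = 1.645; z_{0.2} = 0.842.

For two independent groups with equal n: n = 2·((z_{α/2} + z_β) / d)².
z_{α/2} + z_β = 1.645 + 1.645 = 3.290.
n = 2 × (3.290 / 0.87)² = 2 × 3.782² = 2 × 14.30 = 28.6.
Round up to the next whole participant.

n = 29 per group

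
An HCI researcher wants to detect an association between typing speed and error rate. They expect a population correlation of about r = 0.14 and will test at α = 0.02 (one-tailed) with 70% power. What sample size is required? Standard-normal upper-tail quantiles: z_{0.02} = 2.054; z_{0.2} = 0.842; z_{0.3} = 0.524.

Fisher's z: C = ½·ln((1+r)/(1−r)) = ½·ln(1.3256) = 0.1409.
n = ((z_{α} + z_β)/C)² + 3.
(2.054 + 0.524) / 0.1409 = 2.578 / 0.1409 = 18.297.
n = 18.297² + 3 = 334.77 + 3 = 337.8.
Round up.

n = 338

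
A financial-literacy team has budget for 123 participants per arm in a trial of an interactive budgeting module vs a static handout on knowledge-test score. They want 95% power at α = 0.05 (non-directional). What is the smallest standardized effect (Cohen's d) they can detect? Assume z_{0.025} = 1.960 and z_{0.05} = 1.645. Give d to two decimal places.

d_min ≈ 0.46

For two independent groups of n = 123 each: d_min = (z_{α/2} + z_β)·√(2/n).
z-sum = 1.960 + 1.645 = 3.605.
d_min = 3.605 × √(2/123) = 3.605 × 0.1275 = 0.460.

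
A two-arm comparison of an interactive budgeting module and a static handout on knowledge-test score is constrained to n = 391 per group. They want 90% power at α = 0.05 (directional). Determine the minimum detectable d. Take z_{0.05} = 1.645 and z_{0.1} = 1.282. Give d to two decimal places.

For two independent groups of n = 391 each: d_min = (z_{α} + z_β)·√(2/n).
z-sum = 1.645 + 1.282 = 2.927.
d_min = 2.927 × √(2/391) = 2.927 × 0.0715 = 0.209.

d_min ≈ 0.21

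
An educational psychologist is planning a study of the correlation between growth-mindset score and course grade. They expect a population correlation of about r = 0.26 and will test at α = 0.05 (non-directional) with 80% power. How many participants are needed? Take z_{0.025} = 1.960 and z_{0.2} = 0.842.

Fisher's z: C = ½·ln((1+r)/(1−r)) = ½·ln(1.7027) = 0.2661.
n = ((z_{α/2} + z_β)/C)² + 3.
(1.960 + 0.842) / 0.2661 = 2.802 / 0.2661 = 10.530.
n = 10.530² + 3 = 110.88 + 3 = 113.9.
Round up.

n = 114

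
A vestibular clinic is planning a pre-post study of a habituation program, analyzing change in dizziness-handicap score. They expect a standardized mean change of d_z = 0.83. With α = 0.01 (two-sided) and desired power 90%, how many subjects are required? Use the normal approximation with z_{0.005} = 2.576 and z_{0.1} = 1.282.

For a paired (one-sample on differences) test: n = ((z_{α/2} + z_β) / d)².
z_{α/2} + z_β = 2.576 + 1.282 = 3.858.
n = (3.858 / 0.83)² = 4.648² = 21.61.
Round up.

n = 22 pairs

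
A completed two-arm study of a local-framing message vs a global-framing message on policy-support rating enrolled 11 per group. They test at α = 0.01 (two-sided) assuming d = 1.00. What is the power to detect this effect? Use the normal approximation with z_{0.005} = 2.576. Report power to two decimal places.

power ≈ 0.41

For two equal groups, power = Φ(d·√(n/2) − z_{α/2}).
d·√(n/2) = 1.00 × √(11/2) = 1.00 × 2.345 = 2.345.
z_β = 2.345 − 2.576 = -0.231.
Power = Φ(-0.231) = 0.409.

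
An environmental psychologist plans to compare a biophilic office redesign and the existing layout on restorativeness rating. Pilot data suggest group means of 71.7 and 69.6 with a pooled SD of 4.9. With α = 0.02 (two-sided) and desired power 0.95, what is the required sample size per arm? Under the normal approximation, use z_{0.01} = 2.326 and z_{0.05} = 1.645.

Cohen's d = |M₁ − M₂| / SD_pooled = |71.7 − 69.6| / 4.9 = 2.1 / 4.9 = 0.429.
For two independent groups with equal n: n = 2·((z_{α/2} + z_β) / d)².
z_{α/2} + z_β = 2.326 + 1.645 = 3.971.
n = 2 × (3.971 / 0.429)² = 2 × 9.256² = 2 × 85.68 = 171.4.
Round up to the next whole participant.

n = 172 per group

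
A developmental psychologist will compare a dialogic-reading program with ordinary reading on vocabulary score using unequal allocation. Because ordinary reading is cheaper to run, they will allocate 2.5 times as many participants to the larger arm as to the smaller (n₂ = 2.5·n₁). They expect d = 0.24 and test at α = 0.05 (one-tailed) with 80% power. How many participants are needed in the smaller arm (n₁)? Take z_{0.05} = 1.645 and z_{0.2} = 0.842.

With allocation ratio k = n₂/n₁ = 2.5, Var(x̄₁−x̄₂) = σ²(1/n₁ + 1/(k·n₁)) = σ²·(k+1)/(k·n₁).
So n₁ = (1 + 1/k)·((z_{α} + z_β)/d)² = 1.400 × (2.487/0.24)².
n₁ = 1.400 × 107.38 = 150.3.
Round up: n₁ = 151, giving n₂ = ⌈2.5 × 151⌉ = ⌈377.5⌉ = 378.

n₁ = 151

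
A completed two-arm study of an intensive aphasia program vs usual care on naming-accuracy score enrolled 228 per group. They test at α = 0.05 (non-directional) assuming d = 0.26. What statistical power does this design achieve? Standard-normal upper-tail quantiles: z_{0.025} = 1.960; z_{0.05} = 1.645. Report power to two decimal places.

For two equal groups, power = Φ(d·√(n/2) − z_{α/2}).
d·√(n/2) = 0.26 × √(228/2) = 0.26 × 10.677 = 2.776.
z_β = 2.776 − 1.960 = 0.816.
Power = Φ(0.816) = 0.793.

power ≈ 0.79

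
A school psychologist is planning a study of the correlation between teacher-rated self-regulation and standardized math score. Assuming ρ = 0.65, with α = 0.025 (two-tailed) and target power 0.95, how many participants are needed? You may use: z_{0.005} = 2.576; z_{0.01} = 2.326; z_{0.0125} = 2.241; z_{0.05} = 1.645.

n = 29

Fisher's z: C = ½·ln((1+r)/(1−r)) = ½·ln(4.7143) = 0.7753.
n = ((z_{α/2} + z_β)/C)² + 3.
(2.241 + 1.645) / 0.7753 = 3.886 / 0.7753 = 5.012.
n = 5.012² + 3 = 25.12 + 3 = 28.1.
Round up.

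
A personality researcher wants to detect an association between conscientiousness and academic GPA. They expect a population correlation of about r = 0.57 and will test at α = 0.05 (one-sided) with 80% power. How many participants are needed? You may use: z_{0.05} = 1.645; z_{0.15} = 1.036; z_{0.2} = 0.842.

n = 18

Fisher's z: C = ½·ln((1+r)/(1−r)) = ½·ln(3.6512) = 0.6475.
n = ((z_{α} + z_β)/C)² + 3.
(1.645 + 0.842) / 0.6475 = 2.487 / 0.6475 = 3.841.
n = 3.841² + 3 = 14.75 + 3 = 17.8.
Round up.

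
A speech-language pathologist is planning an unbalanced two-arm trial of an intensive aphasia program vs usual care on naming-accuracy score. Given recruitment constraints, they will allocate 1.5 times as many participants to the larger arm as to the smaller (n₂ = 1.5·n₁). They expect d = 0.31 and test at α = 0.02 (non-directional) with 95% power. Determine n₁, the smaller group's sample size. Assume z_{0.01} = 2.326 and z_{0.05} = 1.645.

With allocation ratio k = n₂/n₁ = 1.5, Var(x̄₁−x̄₂) = σ²(1/n₁ + 1/(k·n₁)) = σ²·(k+1)/(k·n₁).
So n₁ = (1 + 1/k)·((z_{α/2} + z_β)/d)² = 1.667 × (3.971/0.31)².
n₁ = 1.667 × 164.09 = 273.5.
Round up: n₁ = 274, giving n₂ = 1.5 × 274 = 411.

n₁ = 274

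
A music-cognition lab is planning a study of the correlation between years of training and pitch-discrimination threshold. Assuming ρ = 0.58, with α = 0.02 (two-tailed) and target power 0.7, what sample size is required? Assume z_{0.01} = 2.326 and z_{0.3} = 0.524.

n = 22

Fisher's z: C = ½·ln((1+r)/(1−r)) = ½·ln(3.7619) = 0.6625.
n = ((z_{α/2} + z_β)/C)² + 3.
(2.326 + 0.524) / 0.6625 = 2.850 / 0.6625 = 4.302.
n = 4.302² + 3 = 18.51 + 3 = 21.5.
Round up.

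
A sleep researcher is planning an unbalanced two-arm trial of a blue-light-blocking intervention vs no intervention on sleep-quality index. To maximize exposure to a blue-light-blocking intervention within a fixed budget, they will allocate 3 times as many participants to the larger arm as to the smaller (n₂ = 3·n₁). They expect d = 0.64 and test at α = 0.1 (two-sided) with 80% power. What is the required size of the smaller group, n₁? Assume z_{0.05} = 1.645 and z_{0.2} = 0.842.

n₁ = 21

With allocation ratio k = n₂/n₁ = 3, Var(x̄₁−x̄₂) = σ²(1/n₁ + 1/(k·n₁)) = σ²·(k+1)/(k·n₁).
So n₁ = (1 + 1/k)·((z_{α/2} + z_β)/d)² = 1.333 × (2.487/0.64)².
n₁ = 1.333 × 15.10 = 20.1.
Round up: n₁ = 21, giving n₂ = 3 × 21 = 63.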